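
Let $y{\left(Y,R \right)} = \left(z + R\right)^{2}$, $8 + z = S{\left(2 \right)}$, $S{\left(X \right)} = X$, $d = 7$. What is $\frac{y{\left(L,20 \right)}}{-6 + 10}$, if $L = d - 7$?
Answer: $49$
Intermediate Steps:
$z = -6$ ($z = -8 + 2 = -6$)
$L = 0$ ($L = 7 - 7 = 0$)
$y{\left(Y,R \right)} = \left(-6 + R\right)^{2}$
$\frac{y{\left(L,20 \right)}}{-6 + 10} = \frac{\left(-6 + 20\right)^{2}}{-6 + 10} = \frac{14^{2}}{4} = 196 \cdot \frac{1}{4} = 49$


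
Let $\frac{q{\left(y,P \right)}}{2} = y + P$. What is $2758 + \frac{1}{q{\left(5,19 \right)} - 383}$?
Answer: $\frac{923929}{335} \approx 2758.0$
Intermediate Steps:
$q{\left(y,P \right)} = 2 P + 2 y$ ($q{\left(y,P \right)} = 2 \left(y + P\right) = 2 \left(P + y\right) = 2 P + 2 y$)
$2758 + \frac{1}{q{\left(5,19 \right)} - 383} = 2758 + \frac{1}{\left(2 \cdot 19 + 2 \cdot 5\right) - 383} = 2758 + \frac{1}{\left(38 + 10\right) - 383} = 2758 + \frac{1}{48 - 383} = 2758 + \frac{1}{-335} = 2758 - \frac{1}{335} = \frac{923929}{335}$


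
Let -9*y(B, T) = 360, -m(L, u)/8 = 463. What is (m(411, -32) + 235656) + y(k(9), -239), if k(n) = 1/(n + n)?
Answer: 231912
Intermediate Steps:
m(L, u) = -3704 (m(L, u) = -8*463 = -3704)
k(n) = 1/(2*n)
y(B, T) = -40 (y(B, T) = -1/9*360 = -40)
(m(411, -32) + 235656) + y(k(9), -239) = (-3704 + 235656) - 40 = 231952 - 40 = 231912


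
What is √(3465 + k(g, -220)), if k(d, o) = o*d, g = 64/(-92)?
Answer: √1913945/23 ≈ 60.150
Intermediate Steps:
g = -16/23 (g = 64*(-1/92) = -16/23 ≈ -0.69565)
k(d, o) = d*o
√(3465 + k(g, -220)) = √(3465 - 16/23*(-220)) = √(3465 + 3520/23) = √(83215/23) = √1913945/23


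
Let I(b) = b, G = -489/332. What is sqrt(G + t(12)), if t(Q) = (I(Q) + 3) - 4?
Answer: sqrt(262529)/166 ≈ 3.0866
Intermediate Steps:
G = -489/332 (G = -489*1/332 = -489/332 ≈ -1.4729)
t(Q) = -1 + Q (t(Q) = (Q + 3) - 4 = (3 + Q) - 4 = -1 + Q)
sqrt(G + t(12)) = sqrt(-489/332 + (-1 + 12)) = sqrt(-489/332 + 11) = sqrt(3163/332) = sqrt(262529)/166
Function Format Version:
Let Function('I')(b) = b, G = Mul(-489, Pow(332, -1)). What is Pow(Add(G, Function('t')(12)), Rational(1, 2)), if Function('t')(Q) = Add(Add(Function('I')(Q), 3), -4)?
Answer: Mul(Rational(1, 166), Pow(262529, Rational(1, 2))) ≈ 3.0866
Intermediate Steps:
G = Rational(-489, 332) (G = Mul(-489, Rational(1, 332)) = Rational(-489, 332) ≈ -1.4729)
Function('t')(Q) = Add(-1, Q) (Function('t')(Q) = Add(Add(Q, 3), -4) = Add(Add(3, Q), -4) = Add(-1, Q))
Pow(Add(G, Function('t')(12)), Rational(1, 2)) = Pow(Add(Rational(-489, 332), Add(-1, 12)), Rational(1, 2)) = Pow(Add(Rational(-489, 332), 11), Rational(1, 2)) = Pow(Rational(3163, 332), Rational(1, 2)) = Mul(Rational(1, 166), Pow(262529, Rational(1, 2)))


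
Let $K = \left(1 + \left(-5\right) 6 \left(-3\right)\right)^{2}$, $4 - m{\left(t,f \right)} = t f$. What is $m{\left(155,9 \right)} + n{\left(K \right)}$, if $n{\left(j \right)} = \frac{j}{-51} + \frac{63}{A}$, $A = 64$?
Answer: $- \frac{5066995}{3264} \approx -1552.4$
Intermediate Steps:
$m{\left(t,f \right)} = 4 - f t$ ($m{\left(t,f \right)} = 4 - t f = 4 - f t$)
$K = 8281$ ($K = \left(1 - -90\right)^{2} = \left(1 + 90\right)^{2} = 91^{2} = 8281$)
$n{\left(j \right)} = \frac{63}{64} - \frac{j}{51}$ ($n{\left(j \right)} = \frac{j}{-51} + \frac{63}{64} = j \left(- \frac{1}{51}\right) + 63 \cdot \frac{1}{64} = - \frac{j}{51} + \frac{63}{64} = \frac{63}{64} - \frac{j}{51}$)
$m{\left(155,9 \right)} + n{\left(K \right)} = \left(4 - 9 \cdot 155\right) + \left(\frac{63}{64} - \frac{8281}{51}\right) = \left(4 - 1395\right) + \left(\frac{63}{64} - \frac{8281}{51}\right) = -1391 - \frac{526771}{3264} = - \frac{5066995}{3264}$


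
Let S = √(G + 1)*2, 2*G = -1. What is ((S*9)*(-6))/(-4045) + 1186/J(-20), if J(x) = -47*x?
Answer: 593/470 + 54*√2/4045 ≈ 1.2806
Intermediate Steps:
G = -½ (G = (½)*(-1) = -½ ≈ -0.50000)
S = √2 (S = √(-½ + 1)*2 = √(½)*2 = (√2/2)*2 = √2 ≈ 1.4142)
((S*9)*(-6))/(-4045) + 1186/J(-20) = ((√2*9)*(-6))/(-4045) + 1186/((-47*(-20))) = ((9*√2)*(-6))*(-1/4045) + 1186/940 = -54*√2*(-1/4045) + 1186*(1/940) = 54*√2/4045 + 593/470 = 593/470 + 54*√2/4045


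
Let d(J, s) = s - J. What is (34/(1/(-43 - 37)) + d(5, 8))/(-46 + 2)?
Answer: 247/4 ≈ 61.750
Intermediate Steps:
(34/(1/(-43 - 37)) + d(5, 8))/(-46 + 2) = (34/(1/(-43 - 37)) + (8 - 1*5))/(-46 + 2) = (34/(1/(-80)) + (8 - 5))/(-44) = (34/(-1/80) + 3)*(-1/44) = (34*(-80) + 3)*(-1/44) = (-2720 + 3)*(-1/44) = -2717*(-1/44) = 247/4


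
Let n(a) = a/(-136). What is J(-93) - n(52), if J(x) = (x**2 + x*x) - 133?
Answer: 583623/34 ≈ 17165.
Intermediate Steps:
n(a) = -a/136 (n(a) = a*(-1/136) = -a/136)
J(x) = -133 + 2*x**2 (J(x) = (x**2 + x**2) - 133 = 2*x**2 - 133 = -133 + 2*x**2)
J(-93) - n(52) = (-133 + 2*(-93)**2) - (-1)*52/136 = (-133 + 2*8649) - 1*(-13/34) = (-133 + 17298) + 13/34 = 17165 + 13/34 = 583623/34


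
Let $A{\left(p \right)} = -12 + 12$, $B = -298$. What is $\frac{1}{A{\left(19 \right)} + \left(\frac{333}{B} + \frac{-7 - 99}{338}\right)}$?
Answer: $- \frac{50362}{72071} \approx -0.69878$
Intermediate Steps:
$A{\left(p \right)} = 0$
$\frac{1}{A{\left(19 \right)} + \left(\frac{333}{B} + \frac{-7 - 99}{338}\right)} = \frac{1}{0 + \left(\frac{333}{-298} + \frac{-7 - 99}{338}\right)} = \frac{1}{0 + \left(333 \left(- \frac{1}{298}\right) + \left(-7 - 99\right) \frac{1}{338}\right)} = \frac{1}{0 - \frac{72071}{50362}} = \frac{1}{- \frac{72071}{50362}} = - \frac{50362}{72071}$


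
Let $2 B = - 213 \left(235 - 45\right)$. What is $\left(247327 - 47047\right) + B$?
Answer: $180045$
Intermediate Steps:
$B = -20235$ ($B = \frac{\left(-213\right) \left(235 - 45\right)}{2} = \frac{\left(-213\right) 190}{2} = \frac{1}{2} \left(-40470\right) = -20235$)
$\left(247327 - 47047\right) + B = \left(247327 - 47047\right) - 20235 = 200280 - 20235 = 180045$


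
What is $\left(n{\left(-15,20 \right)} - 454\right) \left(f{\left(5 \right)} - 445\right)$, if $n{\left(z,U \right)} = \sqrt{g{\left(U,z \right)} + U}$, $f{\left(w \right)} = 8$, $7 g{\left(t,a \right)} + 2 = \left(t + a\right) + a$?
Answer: $198398 - \frac{3496 \sqrt{14}}{7} \approx 1.9653 \cdot 10^{5}$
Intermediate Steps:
$g{\left(t,a \right)} = - \frac{2}{7} + \frac{t}{7} + \frac{2 a}{7}$ ($g{\left(t,a \right)} = - \frac{2}{7} + \frac{\left(t + a\right) + a}{7} = - \frac{2}{7} + \frac{\left(a + t\right) + a}{7} = - \frac{2}{7} + \frac{t + 2 a}{7} = - \frac{2}{7} + \left(\frac{t}{7} + \frac{2 a}{7}\right) = - \frac{2}{7} + \frac{t}{7} + \frac{2 a}{7}$)
$n{\left(z,U \right)} = \sqrt{- \frac{2}{7} + \frac{2 z}{7} + \frac{8 U}{7}}$ ($n{\left(z,U \right)} = \sqrt{\left(- \frac{2}{7} + \frac{U}{7} + \frac{2 z}{7}\right) + U} = \sqrt{- \frac{2}{7} + \frac{2 z}{7} + \frac{8 U}{7}}$)
$\left(n{\left(-15,20 \right)} - 454\right) \left(f{\left(5 \right)} - 445\right) = \left(\frac{\sqrt{-14 + 14 \left(-15\right) + 56 \cdot 20}}{7} - 454\right) \left(8 - 445\right) = \left(\frac{\sqrt{-14 - 210 + 1120}}{7} - 454\right) \left(-437\right) = \left(\frac{\sqrt{896}}{7} - 454\right) \left(-437\right) = \left(\frac{8 \sqrt{14}}{7} - 454\right) \left(-437\right) = \left(-454 + \frac{8 \sqrt{14}}{7}\right) \left(-437\right) = 198398 - \frac{3496 \sqrt{14}}{7}$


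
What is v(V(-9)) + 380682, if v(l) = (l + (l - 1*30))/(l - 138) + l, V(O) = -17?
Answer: 59003139/155 ≈ 3.8067e+5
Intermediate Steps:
v(l) = l + (-30 + 2*l)/(-138 + l) (v(l) = (l + (l - 30))/(-138 + l) + l = (l + (-30 + l))/(-138 + l) + l = (-30 + 2*l)/(-138 + l) + l = l + (-30 + 2*l)/(-138 + l))
v(V(-9)) + 380682 = (-30 + (-17)**2 - 136*(-17))/(-138 - 17) + 380682 = (-30 + 289 + 2312)/(-155) + 380682 = -1/155*2571 + 380682 = -2571/155 + 380682 = 59003139/155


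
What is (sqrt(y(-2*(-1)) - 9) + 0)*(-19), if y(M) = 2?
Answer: -19*I*sqrt(7) ≈ -50.269*I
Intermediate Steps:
(sqrt(y(-2*(-1)) - 9) + 0)*(-19) = (sqrt(2 - 9) + 0)*(-19) = (sqrt(-7) + 0)*(-19) = (I*sqrt(7) + 0)*(-19) = (I*sqrt(7))*(-19) = -19*I*sqrt(7)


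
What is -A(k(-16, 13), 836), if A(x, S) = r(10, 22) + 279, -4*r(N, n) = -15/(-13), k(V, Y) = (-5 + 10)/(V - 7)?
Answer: -14493/52 ≈ -278.71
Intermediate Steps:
k(V, Y) = 5/(-7 + V)
r(N, n) = -15/52 (r(N, n) = -(-15)/(4*(-13)) = -(-15)*(-1)/(4*13) = -1/4*15/13 = -15/52)
A(x, S) = 14493/52 (A(x, S) = -15/52 + 279 = 14493/52)
-A(k(-16, 13), 836) = -1*14493/52 = -14493/52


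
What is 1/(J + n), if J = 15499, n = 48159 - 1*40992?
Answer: 1/22666 ≈ 4.4119e-5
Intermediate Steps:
n = 7167 (n = 48159 - 40992 = 7167)
1/(J + n) = 1/(15499 + 7167) = 1/22666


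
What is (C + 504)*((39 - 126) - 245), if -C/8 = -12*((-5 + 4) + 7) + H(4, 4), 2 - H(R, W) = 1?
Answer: -355904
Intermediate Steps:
H(R, W) = 1 (H(R, W) = 2 - 1*1 = 2 - 1 = 1)
C = 568 (C = -8*(-12*((-5 + 4) + 7) + 1) = -8*(-12*(-1 + 7) + 1) = -8*(-12*6 + 1) = -8*(-72 + 1) = -8*(-71) = 568)
(C + 504)*((39 - 126) - 245) = (568 + 504)*((39 - 126) - 245) = 1072*(-87 - 245) = 1072*(-332) = -355904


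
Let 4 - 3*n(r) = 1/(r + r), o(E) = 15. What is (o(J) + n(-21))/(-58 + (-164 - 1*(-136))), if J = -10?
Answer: -2059/10836 ≈ -0.19001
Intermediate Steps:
n(r) = 4/3 - 1/(6*r) (n(r) = 4/3 - 1/(3*(r + r)) = 4/3 - 1/(2*r)/3 = 4/3 - 1/(6*r))
(o(J) + n(-21))/(-58 + (-164 - 1*(-136))) = (15 + (⅙)*(-1 + 8*(-21))/(-21))/(-58 + (-164 - 1*(-136))) = (15 + (⅙)*(-1/21)*(-1 - 168))/(-58 + (-164 + 136)) = (15 + (⅙)*(-1/21)*(-169))/(-58 - 28) = (15 + 169/126)/(-86) = (2059/126)*(-1/86) = -2059/10836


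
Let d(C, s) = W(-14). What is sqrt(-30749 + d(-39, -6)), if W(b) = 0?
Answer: I*sqrt(30749) ≈ 175.35*I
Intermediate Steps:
d(C, s) = 0
sqrt(-30749 + d(-39, -6)) = sqrt(-30749 + 0) = sqrt(-30749) = I*sqrt(30749)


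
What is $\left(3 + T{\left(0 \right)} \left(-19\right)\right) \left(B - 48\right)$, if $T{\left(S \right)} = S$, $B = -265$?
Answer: $-939$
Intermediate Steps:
$\left(3 + T{\left(0 \right)} \left(-19\right)\right) \left(B - 48\right) = \left(3 + 0 \left(-19\right)\right) \left(-265 - 48\right) = \left(3 + 0\right) \left(-313\right) = 3 \left(-313\right) = -939$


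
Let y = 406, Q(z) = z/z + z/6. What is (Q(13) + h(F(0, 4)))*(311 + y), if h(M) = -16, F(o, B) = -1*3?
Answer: -18403/2 ≈ -9201.5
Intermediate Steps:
F(o, B) = -3
Q(z) = 1 + z/6 (Q(z) = 1 + z*(⅙) = 1 + z/6)
(Q(13) + h(F(0, 4)))*(311 + y) = ((1 + (⅙)*13) - 16)*(311 + 406) = ((1 + 13/6) - 16)*717 = (19/6 - 16)*717 = -77/6*717 = -18403/2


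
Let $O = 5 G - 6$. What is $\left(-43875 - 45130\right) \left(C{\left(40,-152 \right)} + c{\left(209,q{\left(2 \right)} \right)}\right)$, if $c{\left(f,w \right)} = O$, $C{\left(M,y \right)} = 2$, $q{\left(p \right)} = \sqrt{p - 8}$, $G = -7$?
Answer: $3471195$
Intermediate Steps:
$q{\left(p \right)} = \sqrt{-8 + p}$
$O = -41$ ($O = 5 \left(-7\right) - 6 = -35 - 6 = -41$)
$c{\left(f,w \right)} = -41$
$\left(-43875 - 45130\right) \left(C{\left(40,-152 \right)} + c{\left(209,q{\left(2 \right)} \right)}\right) = \left(-43875 - 45130\right) \left(2 - 41\right) = \left(-89005\right) \left(-39\right) = 3471195$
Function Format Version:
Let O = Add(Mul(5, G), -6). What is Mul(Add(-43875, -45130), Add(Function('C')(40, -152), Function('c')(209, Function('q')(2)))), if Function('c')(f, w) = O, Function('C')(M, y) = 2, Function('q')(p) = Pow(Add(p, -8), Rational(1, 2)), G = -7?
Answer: 3471195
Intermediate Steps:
Function('q')(p) = Pow(Add(-8, p), Rational(1, 2))
O = -41 (O = Add(Mul(5, -7), -6) = Add(-35, -6) = -41)
Function('c')(f, w) = -41
Mul(Add(-43875, -45130), Add(Function('C')(40, -152), Function('c')(209, Function('q')(2)))) = Mul(Add(-43875, -45130), Add(2, -41)) = Mul(-89005, -39) = 3471195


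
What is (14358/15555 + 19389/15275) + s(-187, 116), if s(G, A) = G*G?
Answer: 553949807198/15840175 ≈ 34971.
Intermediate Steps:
s(G, A) = G²
(14358/15555 + 19389/15275) + s(-187, 116) = (14358/15555 + 19389/15275) + (-187)² = (14358*(1/15555) + 19389*(1/15275)) + 34969 = (4786/5185 + 19389/15275) + 34969 = 34727623/15840175 + 34969 = 553949807198/15840175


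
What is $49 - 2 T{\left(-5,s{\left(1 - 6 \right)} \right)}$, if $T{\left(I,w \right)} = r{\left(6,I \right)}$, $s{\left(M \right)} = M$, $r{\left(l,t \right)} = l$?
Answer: $37$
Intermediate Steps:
$T{\left(I,w \right)} = 6$
$49 - 2 T{\left(-5,s{\left(1 - 6 \right)} \right)} = 49 - 12 = 37$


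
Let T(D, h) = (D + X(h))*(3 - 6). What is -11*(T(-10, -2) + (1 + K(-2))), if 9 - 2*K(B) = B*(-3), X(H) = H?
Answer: -847/2 ≈ -423.50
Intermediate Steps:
K(B) = 9/2 + 3*B/2 (K(B) = 9/2 - B*(-3)/2 = 9/2 - (-3)*B/2 = 9/2 + 3*B/2)
T(D, h) = -3*D - 3*h (T(D, h) = (D + h)*(3 - 6) = (D + h)*(-3) = -3*D - 3*h)
-11*(T(-10, -2) + (1 + K(-2))) = -11*((-3*(-10) - 3*(-2)) + (1 + (9/2 + (3/2)*(-2)))) = -11*((30 + 6) + (1 + (9/2 - 3))) = -11*(36 + (1 + 3/2)) = -11*(36 + 5/2) = -11*77/2 = -847/2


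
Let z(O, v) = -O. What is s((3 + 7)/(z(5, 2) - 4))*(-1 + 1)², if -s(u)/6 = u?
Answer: 0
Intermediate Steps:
s(u) = -6*u
s((3 + 7)/(z(5, 2) - 4))*(-1 + 1)² = (-6*(3 + 7)/(-1*5 - 4))*(-1 + 1)² = -60/(-5 - 4)*0² = -60/(-9)*0 = -60*(-1)/9*0 = -6*(-10/9)*0 = (20/3)*0 = 0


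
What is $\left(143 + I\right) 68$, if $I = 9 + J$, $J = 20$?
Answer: $11696$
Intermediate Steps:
$I = 29$ ($I = 9 + 20 = 29$)
$\left(143 + I\right) 68 = \left(143 + 29\right) 68 = 172 \cdot 68 = 11696$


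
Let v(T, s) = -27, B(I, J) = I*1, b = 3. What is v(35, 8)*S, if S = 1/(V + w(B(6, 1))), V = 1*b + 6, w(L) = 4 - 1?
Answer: -9/4 ≈ -2.2500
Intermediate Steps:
B(I, J) = I
w(L) = 3
V = 9 (V = 1*3 + 6 = 3 + 6 = 9)
S = 1/12 (S = 1/(9 + 3) = 1/12 ≈ 0.083333)
v(35, 8)*S = -27*1/12 = -9/4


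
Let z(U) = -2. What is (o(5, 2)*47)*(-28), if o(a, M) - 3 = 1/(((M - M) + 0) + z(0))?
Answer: -3290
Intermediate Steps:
o(a, M) = 5/2 (o(a, M) = 3 + 1/(((M - M) + 0) - 2) = 3 + 1/((0 + 0) - 2) = 3 + 1/(0 - 2) = 3 + 1/(-2) = 3 - ½ = 5/2)
(o(5, 2)*47)*(-28) = ((5/2)*47)*(-28) = (235/2)*(-28) = -3290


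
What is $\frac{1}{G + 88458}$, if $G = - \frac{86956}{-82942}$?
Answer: $\frac{41471}{3668485196} \approx 1.1305 \cdot 10^{-5}$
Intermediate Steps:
$G = \frac{43478}{41471}$ ($G = \left(-86956\right) \left(- \frac{1}{82942}\right) = \frac{43478}{41471} \approx 1.0484$)
$\frac{1}{G + 88458} = \frac{1}{\frac{43478}{41471} + 88458} = \frac{1}{\frac{3668485196}{41471}} = \frac{41471}{3668485196}$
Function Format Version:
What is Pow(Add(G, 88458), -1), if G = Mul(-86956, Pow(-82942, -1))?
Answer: Rational(41471, 3668485196) ≈ 1.1305e-5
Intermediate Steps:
G = Rational(43478, 41471) (G = Mul(-86956, Rational(-1, 82942)) = Rational(43478, 41471) ≈ 1.0484)
Pow(Add(G, 88458), -1) = Pow(Add(Rational(43478, 41471), 88458), -1) = Pow(Rational(3668485196, 41471), -1) = Rational(41471, 3668485196)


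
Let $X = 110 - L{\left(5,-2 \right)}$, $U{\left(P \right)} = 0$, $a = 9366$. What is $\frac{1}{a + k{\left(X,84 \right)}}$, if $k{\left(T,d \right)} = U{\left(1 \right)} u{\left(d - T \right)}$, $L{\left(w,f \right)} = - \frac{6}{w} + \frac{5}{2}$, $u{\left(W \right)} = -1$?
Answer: $\frac{1}{9366} \approx 0.00010677$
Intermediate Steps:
$L{\left(w,f \right)} = \frac{5}{2} - \frac{6}{w}$ ($L{\left(w,f \right)} = - \frac{6}{w} + 5 \cdot \frac{1}{2} = - \frac{6}{w} + \frac{5}{2} = \frac{5}{2} - \frac{6}{w}$)
$X = \frac{1087}{10}$ ($X = 110 - \left(\frac{5}{2} - \frac{6}{5}\right) = 110 - \frac{13}{10} = \frac{1087}{10} \approx 108.7$)
$k{\left(T,d \right)} = 0$ ($k{\left(T,d \right)} = 0 \left(-1\right) = 0$)
$\frac{1}{a + k{\left(X,84 \right)}} = \frac{1}{9366 + 0} = \frac{1}{9366}$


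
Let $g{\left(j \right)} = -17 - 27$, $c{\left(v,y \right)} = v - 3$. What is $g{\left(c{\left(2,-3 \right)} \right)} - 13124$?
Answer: $-13168$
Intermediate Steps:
$c{\left(v,y \right)} = -3 + v$
$g{\left(j \right)} = -44$
$g{\left(c{\left(2,-3 \right)} \right)} - 13124 = -44 - 13124 = -13168$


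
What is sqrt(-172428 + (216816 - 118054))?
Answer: I*sqrt(73666) ≈ 271.42*I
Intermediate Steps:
sqrt(-172428 + (216816 - 118054)) = sqrt(-172428 + 98762) = sqrt(-73666) = I*sqrt(73666)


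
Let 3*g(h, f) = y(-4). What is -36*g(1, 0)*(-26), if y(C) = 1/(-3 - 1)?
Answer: -78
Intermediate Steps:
y(C) = -1/4 (y(C) = 1/(-4) = -1/4)
g(h, f) = -1/12 (g(h, f) = (1/3)*(-1/4) = -1/12)
-36*g(1, 0)*(-26) = -36*(-1/12)*(-26) = 3*(-26) = -78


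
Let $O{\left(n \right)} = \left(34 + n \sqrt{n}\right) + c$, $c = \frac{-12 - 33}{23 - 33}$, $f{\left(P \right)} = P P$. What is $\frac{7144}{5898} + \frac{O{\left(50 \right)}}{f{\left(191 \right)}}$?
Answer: $\frac{260847337}{215164938} + \frac{250 \sqrt{2}}{36481} \approx 1.222$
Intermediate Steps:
$f{\left(P \right)} = P^{2}$
$c = \frac{9}{2}$ ($c = - \frac{45}{-10} = \left(-45\right) \left(- \frac{1}{10}\right) = \frac{9}{2} \approx 4.5$)
$O{\left(n \right)} = \frac{77}{2} + n^{\frac{3}{2}}$ ($O{\left(n \right)} = \left(34 + n \sqrt{n}\right) + \frac{9}{2} = \left(34 + n^{\frac{3}{2}}\right) + \frac{9}{2} = \frac{77}{2} + n^{\frac{3}{2}}$)
$\frac{7144}{5898} + \frac{O{\left(50 \right)}}{f{\left(191 \right)}} = \frac{7144}{5898} + \frac{\frac{77}{2} + 50^{\frac{3}{2}}}{191^{2}} = 7144 \cdot \frac{1}{5898} + \frac{\frac{77}{2} + 250 \sqrt{2}}{36481} = \frac{3572}{2949} + \left(\frac{77}{2} + 250 \sqrt{2}\right) \frac{1}{36481} = \frac{3572}{2949} + \left(\frac{77}{72962} + \frac{250 \sqrt{2}}{36481}\right) = \frac{260847337}{215164938} + \frac{250 \sqrt{2}}{36481}$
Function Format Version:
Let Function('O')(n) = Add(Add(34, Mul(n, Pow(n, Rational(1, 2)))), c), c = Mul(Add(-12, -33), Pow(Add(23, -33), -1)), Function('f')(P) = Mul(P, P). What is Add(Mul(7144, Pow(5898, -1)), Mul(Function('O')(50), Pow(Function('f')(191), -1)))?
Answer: Add(Rational(260847337, 215164938), Mul(Rational(250, 36481), Pow(2, Rational(1, 2)))) ≈ 1.2220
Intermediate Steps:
Function('f')(P) = Pow(P, 2)
c = Rational(9, 2) (c = Mul(-45, Pow(-10, -1)) = Mul(-45, Rational(-1, 10)) = Rational(9, 2) ≈ 4.5000)
Function('O')(n) = Add(Rational(77, 2), Pow(n, Rational(3, 2))) (Function('O')(n) = Add(Add(34, Mul(n, Pow(n, Rational(1, 2)))), Rational(9, 2)) = Add(Add(34, Pow(n, Rational(3, 2))), Rational(9, 2)) = Add(Rational(77, 2), Pow(n, Rational(3, 2))))
Add(Mul(7144, Pow(5898, -1)), Mul(Function('O')(50), Pow(Function('f')(191), -1))) = Add(Mul(7144, Pow(5898, -1)), Mul(Add(Rational(77, 2), Pow(50, Rational(3, 2))), Pow(Pow(191, 2), -1))) = Add(Mul(7144, Rational(1, 5898)), Mul(Add(Rational(77, 2), Mul(250, Pow(2, Rational(1, 2)))), Pow(36481, -1))) = Add(Rational(3572, 2949), Mul(Add(Rational(77, 2), Mul(250, Pow(2, Rational(1, 2)))), Rational(1, 36481))) = Add(Rational(3572, 2949), Add(Rational(77, 72962), Mul(Rational(250, 36481), Pow(2, Rational(1, 2))))) = Add(Rational(260847337, 215164938), Mul(Rational(250, 36481), Pow(2, Rational(1, 2))))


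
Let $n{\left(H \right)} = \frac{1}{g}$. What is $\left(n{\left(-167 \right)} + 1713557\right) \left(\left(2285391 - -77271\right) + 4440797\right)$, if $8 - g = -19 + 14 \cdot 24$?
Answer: $\frac{34974344314936}{3} \approx 1.1658 \cdot 10^{13}$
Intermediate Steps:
$g = -309$ ($g = 8 - \left(-19 + 14 \cdot 24\right) = 8 - \left(-19 + 336\right) = 8 - 317 = -309$)
$n{\left(H \right)} = - \frac{1}{309}$ ($n{\left(H \right)} = \frac{1}{-309} = - \frac{1}{309}$)
$\left(n{\left(-167 \right)} + 1713557\right) \left(\left(2285391 - -77271\right) + 4440797\right) = \left(- \frac{1}{309} + 1713557\right) \left(\left(2285391 - -77271\right) + 4440797\right) = \frac{529489112 \left(\left(2285391 + \left(77418 - 147\right)\right) + 4440797\right)}{309} = \frac{529489112 \left(\left(2285391 + 77271\right) + 4440797\right)}{309} = \frac{529489112 \left(2362662 + 4440797\right)}{309} = \frac{529489112}{309} \cdot 6803459 = \frac{34974344314936}{3}$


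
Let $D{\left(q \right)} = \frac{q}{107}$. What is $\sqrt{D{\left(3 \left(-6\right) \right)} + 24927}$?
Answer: $\frac{\sqrt{285387297}}{107} \approx 157.88$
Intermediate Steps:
$D{\left(q \right)} = \frac{q}{107}$ ($D{\left(q \right)} = q \frac{1}{107} = \frac{q}{107}$)
$\sqrt{D{\left(3 \left(-6\right) \right)} + 24927} = \sqrt{\frac{3 \left(-6\right)}{107} + 24927} = \sqrt{\frac{1}{107} \left(-18\right) + 24927} = \sqrt{- \frac{18}{107} + 24927} = \sqrt{\frac{2667171}{107}} = \frac{\sqrt{285387297}}{107}$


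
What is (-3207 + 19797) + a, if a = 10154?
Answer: 26744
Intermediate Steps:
(-3207 + 19797) + a = (-3207 + 19797) + 10154 = 16590 + 10154 = 26744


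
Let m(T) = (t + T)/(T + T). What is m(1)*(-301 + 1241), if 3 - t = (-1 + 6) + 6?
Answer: -3290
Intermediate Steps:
t = -8 (t = 3 - ((-1 + 6) + 6) = 3 - (5 + 6) = 3 - 1*11 = 3 - 11 = -8)
m(T) = (-8 + T)/(2*T) (m(T) = (-8 + T)/(T + T) = (-8 + T)/((2*T)) = (-8 + T)*(1/(2*T)) = (-8 + T)/(2*T))
m(1)*(-301 + 1241) = ((½)*(-8 + 1)/1)*(-301 + 1241) = ((½)*1*(-7))*940 = -7/2*940 = -3290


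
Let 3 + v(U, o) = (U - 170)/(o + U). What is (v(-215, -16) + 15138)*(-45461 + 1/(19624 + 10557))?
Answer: -62305173760400/90543 ≈ -6.8813e+8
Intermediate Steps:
v(U, o) = -3 + (-170 + U)/(U + o) (v(U, o) = -3 + (U - 170)/(o + U) = -3 + (-170 + U)/(U + o))
(v(-215, -16) + 15138)*(-45461 + 1/(19624 + 10557)) = ((-170 - 3*(-16) - 2*(-215))/(-215 - 16) + 15138)*(-45461 + 1/(19624 + 10557)) = ((-170 + 48 + 430)/(-231) + 15138)*(-45461 + 1/30181) = (-1/231*308 + 15138)*(-45461 + 1/30181) = (-4/3 + 15138)*(-1372058440/30181) = (45410/3)*(-1372058440/30181) = -62305173760400/90543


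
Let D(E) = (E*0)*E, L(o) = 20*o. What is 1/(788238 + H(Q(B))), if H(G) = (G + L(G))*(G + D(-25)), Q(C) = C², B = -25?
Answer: 1/8991363 ≈ 1.1122e-7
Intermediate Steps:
D(E) = 0 (D(E) = 0*E = 0)
H(G) = 21*G² (H(G) = (G + 20*G)*(G + 0) = (21*G)*G = 21*G²)
1/(788238 + H(Q(B))) = 1/(788238 + 21*((-25)²)²) = 1/(788238 + 21*625²) = 1/(788238 + 21*390625) = 1/(788238 + 8203125) = 1/8991363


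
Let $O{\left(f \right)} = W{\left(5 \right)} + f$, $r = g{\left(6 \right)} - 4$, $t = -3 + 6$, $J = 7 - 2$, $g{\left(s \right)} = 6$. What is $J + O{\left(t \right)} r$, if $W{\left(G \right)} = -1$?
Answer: $9$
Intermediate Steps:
$J = 5$ ($J = 7 - 2 = 5$)
$t = 3$
$r = 2$ ($r = 6 - 4 = 2$)
$O{\left(f \right)} = -1 + f$
$J + O{\left(t \right)} r = 5 + \left(-1 + 3\right) 2 = 5 + 2 \cdot 2 = 5 + 4 = 9$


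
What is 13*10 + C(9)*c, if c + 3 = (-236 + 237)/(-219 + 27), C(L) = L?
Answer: 6589/64 ≈ 102.95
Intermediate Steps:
c = -577/192 (c = -3 + (-236 + 237)/(-219 + 27) = -3 + 1/(-192) = -3 + 1*(-1/192) = -3 - 1/192 = -577/192 ≈ -3.0052)
13*10 + C(9)*c = 13*10 + 9*(-577/192) = 130 - 1731/64 = 6589/64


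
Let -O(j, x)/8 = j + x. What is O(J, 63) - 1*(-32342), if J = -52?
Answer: 32254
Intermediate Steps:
O(j, x) = -8*j - 8*x (O(j, x) = -8*(j + x) = -8*j - 8*x)
O(J, 63) - 1*(-32342) = (-8*(-52) - 8*63) - 1*(-32342) = (416 - 504) + 32342 = -88 + 32342 = 32254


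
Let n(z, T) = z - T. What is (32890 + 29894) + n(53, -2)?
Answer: 62839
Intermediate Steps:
(32890 + 29894) + n(53, -2) = (32890 + 29894) + (53 - 1*(-2)) = 62784 + (53 + 2) = 62784 + 55 = 62839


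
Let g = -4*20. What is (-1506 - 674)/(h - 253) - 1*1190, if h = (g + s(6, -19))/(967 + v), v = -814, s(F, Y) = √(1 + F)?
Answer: -2717920900/2300591 + 510*√7/2300591 ≈ -1181.4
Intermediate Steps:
g = -80
h = -80/153 + √7/153 (h = (-80 + √(1 + 6))/(967 - 814) = (-80 + √7)/153 = (-80 + √7)*(1/153) = -80/153 + √7/153 ≈ -0.50558)
(-1506 - 674)/(h - 253) - 1*1190 = (-1506 - 674)/((-80/153 + √7/153) - 253) - 1*1190 = -2180/(-38789/153 + √7/153) - 1190 = -1190 - 2180/(-38789/153 + √7/153)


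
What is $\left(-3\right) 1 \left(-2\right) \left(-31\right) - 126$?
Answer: $-312$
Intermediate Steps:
$\left(-3\right) 1 \left(-2\right) \left(-31\right) - 126 = \left(-3\right) \left(-2\right) \left(-31\right) - 126 = 6 \left(-31\right) - 126 = -186 - 126 = -312$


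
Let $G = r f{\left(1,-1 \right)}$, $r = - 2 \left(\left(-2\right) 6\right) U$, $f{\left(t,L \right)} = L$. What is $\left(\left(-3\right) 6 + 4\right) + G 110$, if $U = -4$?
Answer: $10546$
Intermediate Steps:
$r = -96$ ($r = - 2 \left(\left(-2\right) 6\right) \left(-4\right) = \left(-2\right) \left(-12\right) \left(-4\right) = 24 \left(-4\right) = -96$)
$G = 96$ ($G = \left(-96\right) \left(-1\right) = 96$)
$\left(\left(-3\right) 6 + 4\right) + G 110 = \left(\left(-3\right) 6 + 4\right) + 96 \cdot 110 = \left(-18 + 4\right) + 10560 = -14 + 10560 = 10546$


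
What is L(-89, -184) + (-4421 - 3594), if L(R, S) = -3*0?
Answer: -8015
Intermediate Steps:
L(R, S) = 0
L(-89, -184) + (-4421 - 3594) = 0 + (-4421 - 3594) = 0 - 8015 = -8015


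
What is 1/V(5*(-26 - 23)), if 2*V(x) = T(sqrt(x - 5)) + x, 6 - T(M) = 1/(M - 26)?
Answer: -442576/52881619 - 10*I*sqrt(10)/52881619 ≈ -0.0083692 - 5.9799e-7*I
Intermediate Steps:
T(M) = 6 - 1/(-26 + M) (T(M) = 6 - 1/(M - 26) = 6 - 1/(-26 + M))
V(x) = x/2 + (-157 + 6*sqrt(-5 + x))/(2*(-26 + sqrt(-5 + x))) (V(x) = ((-157 + 6*sqrt(x - 5))/(-26 + sqrt(x - 5)) + x)/2 = ((-157 + 6*sqrt(-5 + x))/(-26 + sqrt(-5 + x)) + x)/2 = (x + (-157 + 6*sqrt(-5 + x))/(-26 + sqrt(-5 + x)))/2 = x/2 + (-157 + 6*sqrt(-5 + x))/(2*(-26 + sqrt(-5 + x))))
1/V(5*(-26 - 23)) = 1/((-157 + 6*sqrt(-5 + 5*(-26 - 23)) + (5*(-26 - 23))*(-26 + sqrt(-5 + 5*(-26 - 23))))/(2*(-26 + sqrt(-5 + 5*(-26 - 23))))) = 1/((-157 + 6*sqrt(-5 + 5*(-49)) + (5*(-49))*(-26 + sqrt(-5 + 5*(-49))))/(2*(-26 + sqrt(-5 + 5*(-49))))) = 1/((-157 + 6*sqrt(-5 - 245) - 245*(-26 + sqrt(-5 - 245)))/(2*(-26 + sqrt(-5 - 245)))) = 1/((-157 + 6*sqrt(-250) - 245*(-26 + sqrt(-250)))/(2*(-26 + sqrt(-250)))) = 1/((-157 + 6*(5*I*sqrt(10)) - 245*(-26 + 5*I*sqrt(10)))/(2*(-26 + 5*I*sqrt(10)))) = 1/((-157 + 30*I*sqrt(10) + (6370 - 1225*I*sqrt(10)))/(2*(-26 + 5*I*sqrt(10)))) = 1/((6213 - 1195*I*sqrt(10))/(2*(-26 + 5*I*sqrt(10)))) = 2*(-26 + 5*I*sqrt(10))/(6213 - 1195*I*sqrt(10))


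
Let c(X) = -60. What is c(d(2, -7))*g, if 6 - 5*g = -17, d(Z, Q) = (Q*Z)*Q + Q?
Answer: -276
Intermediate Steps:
d(Z, Q) = Q + Z*Q² (d(Z, Q) = Z*Q² + Q = Q + Z*Q²)
g = 23/5 (g = 6/5 - ⅕*(-17) = 6/5 + 17/5 = 23/5 ≈ 4.6000)
c(d(2, -7))*g = -60*23/5 = -276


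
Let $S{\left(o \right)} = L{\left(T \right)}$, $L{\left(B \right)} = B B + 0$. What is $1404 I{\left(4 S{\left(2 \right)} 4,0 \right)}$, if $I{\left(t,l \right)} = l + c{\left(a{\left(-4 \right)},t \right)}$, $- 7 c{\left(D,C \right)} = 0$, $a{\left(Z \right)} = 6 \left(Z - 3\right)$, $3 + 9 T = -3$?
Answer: $0$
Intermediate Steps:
$T = - \frac{2}{3}$ ($T = - \frac{1}{3} + \frac{1}{9} \left(-3\right) = - \frac{1}{3} - \frac{1}{3} = - \frac{2}{3} \approx -0.66667$)
$L{\left(B \right)} = B^{2}$ ($L{\left(B \right)} = B^{2} + 0 = B^{2}$)
$S{\left(o \right)} = \frac{4}{9}$ ($S{\left(o \right)} = \left(- \frac{2}{3}\right)^{2} = \frac{4}{9}$)
$a{\left(Z \right)} = -18 + 6 Z$ ($a{\left(Z \right)} = 6 \left(-3 + Z\right) = -18 + 6 Z$)
$c{\left(D,C \right)} = 0$ ($c{\left(D,C \right)} = \left(- \frac{1}{7}\right) 0 = 0$)
$I{\left(t,l \right)} = l$ ($I{\left(t,l \right)} = l + 0 = l$)
$1404 I{\left(4 S{\left(2 \right)} 4,0 \right)} = 1404 \cdot 0 = 0$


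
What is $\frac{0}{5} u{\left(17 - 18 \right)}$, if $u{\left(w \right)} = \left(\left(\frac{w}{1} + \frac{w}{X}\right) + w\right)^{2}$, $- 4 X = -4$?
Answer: $0$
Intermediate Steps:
$X = 1$ ($X = \left(- \frac{1}{4}\right) \left(-4\right) = 1$)
$u{\left(w \right)} = 9 w^{2}$ ($u{\left(w \right)} = \left(\left(\frac{w}{1} + \frac{w}{1}\right) + w\right)^{2} = \left(\left(w 1 + w 1\right) + w\right)^{2} = \left(\left(w + w\right) + w\right)^{2} = \left(2 w + w\right)^{2} = \left(3 w\right)^{2} = 9 w^{2}$)
$\frac{0}{5} u{\left(17 - 18 \right)} = \frac{0}{5} \cdot 9 \left(17 - 18\right)^{2} = 0 \cdot \frac{1}{5} \cdot 9 \left(17 - 18\right)^{2} = 0 \cdot 9 \left(-1\right)^{2} = 0 \cdot 9 \cdot 1 = 0 \cdot 9 = 0$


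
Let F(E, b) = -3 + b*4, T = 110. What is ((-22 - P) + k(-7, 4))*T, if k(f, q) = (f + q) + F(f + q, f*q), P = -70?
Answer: -7700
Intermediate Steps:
F(E, b) = -3 + 4*b
k(f, q) = -3 + f + q + 4*f*q (k(f, q) = (f + q) + (-3 + 4*(f*q)) = (f + q) + (-3 + 4*f*q) = -3 + f + q + 4*f*q)
((-22 - P) + k(-7, 4))*T = ((-22 - 1*(-70)) + (-3 - 7 + 4 + 4*(-7)*4))*110 = ((-22 + 70) + (-3 - 7 + 4 - 112))*110 = (48 - 118)*110 = -70*110 = -7700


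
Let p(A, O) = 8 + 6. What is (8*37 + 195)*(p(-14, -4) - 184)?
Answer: -83470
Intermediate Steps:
p(A, O) = 14
(8*37 + 195)*(p(-14, -4) - 184) = (8*37 + 195)*(14 - 184) = (296 + 195)*(-170) = 491*(-170) = -83470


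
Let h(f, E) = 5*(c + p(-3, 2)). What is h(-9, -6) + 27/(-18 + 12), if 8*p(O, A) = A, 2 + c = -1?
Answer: -73/4 ≈ -18.250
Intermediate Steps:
c = -3 (c = -2 - 1 = -3)
p(O, A) = A/8
h(f, E) = -55/4 (h(f, E) = 5*(-3 + (1/8)*2) = 5*(-3 + 1/4) = 5*(-11/4) = -55/4)
h(-9, -6) + 27/(-18 + 12) = -55/4 + 27/(-18 + 12) = -55/4 + 27/(-6) = -55/4 + 27*(-1/6) = -55/4 - 9/2 = -73/4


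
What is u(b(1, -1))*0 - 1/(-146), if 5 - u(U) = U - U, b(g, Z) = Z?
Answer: 1/146 ≈ 0.0068493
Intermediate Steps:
u(U) = 5 (u(U) = 5 - (U - U) = 5 - 1*0 = 5 + 0 = 5)
u(b(1, -1))*0 - 1/(-146) = 5*0 - 1/(-146) = 0 - 1*(-1/146) = 0 + 1/146 = 1/146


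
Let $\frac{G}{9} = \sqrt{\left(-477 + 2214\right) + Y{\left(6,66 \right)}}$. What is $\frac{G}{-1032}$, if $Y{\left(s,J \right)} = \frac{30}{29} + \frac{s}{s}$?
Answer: $- \frac{6 \sqrt{5713}}{1247} \approx -0.36368$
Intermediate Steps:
$Y{\left(s,J \right)} = \frac{59}{29}$ ($Y{\left(s,J \right)} = 30 \cdot \frac{1}{29} + 1 = \frac{30}{29} + 1 = \frac{59}{29}$)
$G = \frac{144 \sqrt{5713}}{29}$ ($G = 9 \sqrt{\left(-477 + 2214\right) + \frac{59}{29}} = 9 \sqrt{1737 + \frac{59}{29}} = 9 \sqrt{\frac{50432}{29}} = 9 \frac{16 \sqrt{5713}}{29} = \frac{144 \sqrt{5713}}{29} \approx 375.32$)
$\frac{G}{-1032} = \frac{\frac{144}{29} \sqrt{5713}}{-1032} = \frac{144 \sqrt{5713}}{29} \left(- \frac{1}{1032}\right) = - \frac{6 \sqrt{5713}}{1247}$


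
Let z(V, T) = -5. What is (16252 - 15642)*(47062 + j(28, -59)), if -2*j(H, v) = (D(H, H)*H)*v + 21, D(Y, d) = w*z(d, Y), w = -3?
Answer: 36259315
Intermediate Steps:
D(Y, d) = 15 (D(Y, d) = -3*(-5) = 15)
j(H, v) = -21/2 - 15*H*v/2 (j(H, v) = -((15*H)*v + 21)/2 = -(15*H*v + 21)/2 = -(21 + 15*H*v)/2 = -21/2 - 15*H*v/2)
(16252 - 15642)*(47062 + j(28, -59)) = (16252 - 15642)*(47062 + (-21/2 - 15/2*28*(-59))) = 610*(47062 + (-21/2 + 12390)) = 610*(47062 + 24759/2) = 610*(118883/2) = 36259315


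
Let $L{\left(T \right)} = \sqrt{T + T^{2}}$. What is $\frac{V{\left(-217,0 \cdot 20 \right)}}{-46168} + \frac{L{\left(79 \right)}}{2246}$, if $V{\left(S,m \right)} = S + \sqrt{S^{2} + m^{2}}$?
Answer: $\frac{2 \sqrt{395}}{1123} \approx 0.035396$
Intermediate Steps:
$\frac{V{\left(-217,0 \cdot 20 \right)}}{-46168} + \frac{L{\left(79 \right)}}{2246} = \frac{-217 + \sqrt{\left(-217\right)^{2} + \left(0 \cdot 20\right)^{2}}}{-46168} + \frac{\sqrt{79 \left(1 + 79\right)}}{2246} = \left(-217 + \sqrt{47089 + 0^{2}}\right) \left(- \frac{1}{46168}\right) + \sqrt{79 \cdot 80} \cdot \frac{1}{2246} = \left(-217 + \sqrt{47089 + 0}\right) \left(- \frac{1}{46168}\right) + \sqrt{6320} \cdot \frac{1}{2246} = \left(-217 + \sqrt{47089}\right) \left(- \frac{1}{46168}\right) + 4 \sqrt{395} \cdot \frac{1}{2246} = \left(-217 + 217\right) \left(- \frac{1}{46168}\right) + \frac{2 \sqrt{395}}{1123} = 0 \left(- \frac{1}{46168}\right) + \frac{2 \sqrt{395}}{1123} = 0 + \frac{2 \sqrt{395}}{1123} = \frac{2 \sqrt{395}}{1123}$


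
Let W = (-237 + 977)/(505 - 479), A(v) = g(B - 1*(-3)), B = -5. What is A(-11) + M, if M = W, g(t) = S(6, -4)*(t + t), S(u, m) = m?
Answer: 578/13 ≈ 44.462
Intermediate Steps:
g(t) = -8*t (g(t) = -4*(t + t) = -8*t)
A(v) = 16 (A(v) = -8*(-5 - 1*(-3)) = -8*(-5 + 3) = -8*(-2) = 16)
W = 370/13 (W = 740/26 = 740*(1/26) = 370/13 ≈ 28.462)
M = 370/13 ≈ 28.462
A(-11) + M = 16 + 370/13 = 578/13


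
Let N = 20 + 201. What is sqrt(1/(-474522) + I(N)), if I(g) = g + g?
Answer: sqrt(99525638315406)/474522 ≈ 21.024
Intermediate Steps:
N = 221
I(g) = 2*g
sqrt(1/(-474522) + I(N)) = sqrt(1/(-474522) + 2*221) = sqrt(-1/474522 + 442) = sqrt(209738723/474522) = sqrt(99525638315406)/474522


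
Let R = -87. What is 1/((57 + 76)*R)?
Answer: -1/11571 ≈ -8.6423e-5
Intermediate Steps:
1/((57 + 76)*R) = 1/((57 + 76)*(-87)) = 1/(133*(-87)) = 1/(-11571) = -1/11571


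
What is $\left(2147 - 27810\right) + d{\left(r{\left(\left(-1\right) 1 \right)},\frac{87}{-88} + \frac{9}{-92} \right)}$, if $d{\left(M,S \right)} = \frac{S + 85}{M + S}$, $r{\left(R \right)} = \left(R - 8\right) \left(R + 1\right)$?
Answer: $- \frac{56602778}{2199} \approx -25740.0$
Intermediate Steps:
$r{\left(R \right)} = \left(1 + R\right) \left(-8 + R\right)$ ($r{\left(R \right)} = \left(-8 + R\right) \left(1 + R\right) = \left(1 + R\right) \left(-8 + R\right)$)
$d{\left(M,S \right)} = \frac{85 + S}{M + S}$
$\left(2147 - 27810\right) + d{\left(r{\left(\left(-1\right) 1 \right)},\frac{87}{-88} + \frac{9}{-92} \right)} = \left(2147 - 27810\right) + \frac{85 + \left(\frac{87}{-88} + \frac{9}{-92}\right)}{\left(-8 + \left(\left(-1\right) 1\right)^{2} - 7 \left(\left(-1\right) 1\right)\right) + \left(\frac{87}{-88} + \frac{9}{-92}\right)} = -25663 + \frac{85 + \left(87 \left(- \frac{1}{88}\right) + 9 \left(- \frac{1}{92}\right)\right)}{\left(-8 + \left(-1\right)^{2} - -7\right) + \left(87 \left(- \frac{1}{88}\right) + 9 \left(- \frac{1}{92}\right)\right)} = -25663 + \frac{85 - \frac{2199}{2024}}{\left(-8 + 1 + 7\right) - \frac{2199}{2024}} = -25663 + \frac{85 - \frac{2199}{2024}}{0 - \frac{2199}{2024}} = -25663 + \frac{1}{- \frac{2199}{2024}} \cdot \frac{169841}{2024} = -25663 - \frac{169841}{2199} = - \frac{56602778}{2199}$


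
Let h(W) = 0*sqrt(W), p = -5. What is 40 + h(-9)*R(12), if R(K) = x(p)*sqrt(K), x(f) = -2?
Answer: 40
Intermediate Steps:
R(K) = -2*sqrt(K)
h(W) = 0
40 + h(-9)*R(12) = 40 + 0*(-4*sqrt(3)) = 40 + 0 = 40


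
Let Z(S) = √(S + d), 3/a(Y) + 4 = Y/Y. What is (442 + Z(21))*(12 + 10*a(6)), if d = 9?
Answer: 884 + 2*√30 ≈ 894.95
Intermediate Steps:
a(Y) = -1 (a(Y) = 3/(-4 + Y/Y) = 3/(-4 + 1) = 3/(-3) = 3*(-⅓) = -1)
Z(S) = √(9 + S) (Z(S) = √(S + 9) = √(9 + S))
(442 + Z(21))*(12 + 10*a(6)) = (442 + √(9 + 21))*(12 + 10*(-1)) = (442 + √30)*(12 - 10) = (442 + √30)*2 = 884 + 2*√30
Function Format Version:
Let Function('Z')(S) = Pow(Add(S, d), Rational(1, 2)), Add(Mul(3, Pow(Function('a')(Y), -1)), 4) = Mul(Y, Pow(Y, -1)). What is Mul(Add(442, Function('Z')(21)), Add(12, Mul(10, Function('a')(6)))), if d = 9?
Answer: Add(884, Mul(2, Pow(30, Rational(1, 2)))) ≈ 894.95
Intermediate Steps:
Function('a')(Y) = -1 (Function('a')(Y) = Mul(3, Pow(Add(-4, Mul(Y, Pow(Y, -1))), -1)) = Mul(3, Pow(Add(-4, 1), -1)) = Mul(3, Pow(-3, -1)) = Mul(3, Rational(-1, 3)) = -1)
Function('Z')(S) = Pow(Add(9, S), Rational(1, 2)) (Function('Z')(S) = Pow(Add(S, 9), Rational(1, 2)) = Pow(Add(9, S), Rational(1, 2)))
Mul(Add(442, Function('Z')(21)), Add(12, Mul(10, Function('a')(6)))) = Mul(Add(442, Pow(Add(9, 21), Rational(1, 2))), Add(12, Mul(10, -1))) = Mul(Add(442, Pow(30, Rational(1, 2))), Add(12, -10)) = Mul(Add(442, Pow(30, Rational(1, 2))), 2) = Add(884, Mul(2, Pow(30, Rational(1, 2))))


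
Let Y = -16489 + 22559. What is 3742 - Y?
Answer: -2328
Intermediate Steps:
Y = 6070
3742 - Y = 3742 - 1*6070 = 3742 - 6070 = -2328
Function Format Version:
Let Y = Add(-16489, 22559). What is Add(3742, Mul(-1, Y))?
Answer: -2328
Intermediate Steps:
Y = 6070
Add(3742, Mul(-1, Y)) = Add(3742, Mul(-1, 6070)) = Add(3742, -6070) = -2328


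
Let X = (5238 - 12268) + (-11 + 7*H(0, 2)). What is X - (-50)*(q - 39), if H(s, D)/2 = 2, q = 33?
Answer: -7313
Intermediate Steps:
H(s, D) = 4 (H(s, D) = 2*2 = 4)
X = -7013 (X = (5238 - 12268) + (-11 + 7*4) = -7030 + (-11 + 28) = -7030 + 17 = -7013)
X - (-50)*(q - 39) = -7013 - (-50)*(33 - 39) = -7013 - (-50)*(-6) = -7013 - 1*300 = -7013 - 300 = -7313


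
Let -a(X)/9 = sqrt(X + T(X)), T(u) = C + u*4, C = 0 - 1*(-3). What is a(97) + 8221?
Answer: 8221 - 18*sqrt(122) ≈ 8022.2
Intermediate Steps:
C = 3 (C = 0 + 3 = 3)
T(u) = 3 + 4*u (T(u) = 3 + u*4 = 3 + 4*u)
a(X) = -9*sqrt(3 + 5*X) (a(X) = -9*sqrt(X + (3 + 4*X)) = -9*sqrt(3 + 5*X))
a(97) + 8221 = -9*sqrt(3 + 5*97) + 8221 = -9*sqrt(3 + 485) + 8221 = -18*sqrt(122) + 8221 = 8221 - 18*sqrt(122)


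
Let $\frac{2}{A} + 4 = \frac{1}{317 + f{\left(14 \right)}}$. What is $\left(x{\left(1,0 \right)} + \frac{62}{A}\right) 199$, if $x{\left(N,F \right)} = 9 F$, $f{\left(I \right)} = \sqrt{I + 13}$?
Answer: $- \frac{2477044739}{100462} - \frac{18507 \sqrt{3}}{100462} \approx -24657.0$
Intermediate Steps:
$f{\left(I \right)} = \sqrt{13 + I}$
$A = \frac{2}{-4 + \frac{1}{317 + 3 \sqrt{3}}}$ ($A = \frac{2}{-4 + \frac{1}{317 + \sqrt{13 + 14}}} = \frac{2}{-4 + \frac{1}{317 + \sqrt{27}}} = \frac{2}{-4 + \frac{1}{317 + 3 \sqrt{3}}} \approx -0.50039$)
$\left(x{\left(1,0 \right)} + \frac{62}{A}\right) 199 = \left(9 \cdot 0 + \frac{62}{- \frac{803062}{1604857} + \frac{6 \sqrt{3}}{1604857}}\right) 199 = \left(0 + \frac{62}{- \frac{803062}{1604857} + \frac{6 \sqrt{3}}{1604857}}\right) 199 = \frac{62}{- \frac{803062}{1604857} + \frac{6 \sqrt{3}}{1604857}} \cdot 199 = \frac{12338}{- \frac{803062}{1604857} + \frac{6 \sqrt{3}}{1604857}}$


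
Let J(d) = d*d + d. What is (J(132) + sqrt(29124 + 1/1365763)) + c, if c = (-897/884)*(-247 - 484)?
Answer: 73191/4 + 11*sqrt(448968982291039)/1365763 ≈ 18468.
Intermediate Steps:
J(d) = d + d**2 (J(d) = d**2 + d = d + d**2)
c = 2967/4 (c = -897*1/884*(-731) = -69/68*(-731) = 2967/4 ≈ 741.75)
(J(132) + sqrt(29124 + 1/1365763)) + c = (132*(1 + 132) + sqrt(29124 + 1/1365763)) + 2967/4 = (132*133 + sqrt(29124 + 1/1365763)) + 2967/4 = (17556 + sqrt(39776481613/1365763)) + 2967/4 = (17556 + 11*sqrt(448968982291039)/1365763) + 2967/4 = 73191/4 + 11*sqrt(448968982291039)/1365763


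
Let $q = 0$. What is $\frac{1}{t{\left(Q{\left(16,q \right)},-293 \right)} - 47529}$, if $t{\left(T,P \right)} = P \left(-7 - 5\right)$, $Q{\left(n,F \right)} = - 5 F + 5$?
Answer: $- \frac{1}{44013} \approx -2.2721 \cdot 10^{-5}$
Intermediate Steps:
$Q{\left(n,F \right)} = 5 - 5 F$
$t{\left(T,P \right)} = - 12 P$ ($t{\left(T,P \right)} = P \left(-12\right) = - 12 P$)
$\frac{1}{t{\left(Q{\left(16,q \right)},-293 \right)} - 47529} = \frac{1}{\left(-12\right) \left(-293\right) - 47529} = \frac{1}{3516 - 47529} = \frac{1}{-44013} = - \frac{1}{44013}$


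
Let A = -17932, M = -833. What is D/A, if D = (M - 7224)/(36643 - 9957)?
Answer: 8057/478533352 ≈ 1.6837e-5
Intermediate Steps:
D = -8057/26686 (D = (-833 - 7224)/(36643 - 9957) = -8057/26686 ≈ -0.30192)
D/A = -8057/26686/(-17932) = -8057/26686*(-1/17932) = 8057/478533352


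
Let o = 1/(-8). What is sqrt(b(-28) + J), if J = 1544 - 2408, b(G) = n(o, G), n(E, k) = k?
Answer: 2*I*sqrt(223) ≈ 29.866*I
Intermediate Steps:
o = -1/8 ≈ -0.12500
b(G) = G
J = -864
sqrt(b(-28) + J) = sqrt(-28 - 864) = sqrt(-892) = 2*I*sqrt(223)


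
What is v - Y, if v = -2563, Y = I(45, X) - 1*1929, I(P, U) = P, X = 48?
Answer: -679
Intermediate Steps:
Y = -1884 (Y = 45 - 1*1929 = 45 - 1929 = -1884)
v - Y = -2563 - 1*(-1884) = -2563 + 1884 = -679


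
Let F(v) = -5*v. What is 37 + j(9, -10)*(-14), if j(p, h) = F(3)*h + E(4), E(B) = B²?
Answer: -2287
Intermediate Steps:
j(p, h) = 16 - 15*h (j(p, h) = (-5*3)*h + 4² = -15*h + 16 = 16 - 15*h)
37 + j(9, -10)*(-14) = 37 + (16 - 15*(-10))*(-14) = 37 + (16 + 150)*(-14) = 37 + 166*(-14) = 37 - 2324 = -2287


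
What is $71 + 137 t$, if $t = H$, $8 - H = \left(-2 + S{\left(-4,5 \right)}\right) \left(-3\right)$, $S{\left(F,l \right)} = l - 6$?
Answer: $-66$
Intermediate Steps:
$S{\left(F,l \right)} = -6 + l$ ($S{\left(F,l \right)} = l - 6 = -6 + l$)
$H = -1$ ($H = 8 - \left(-2 + \left(-6 + 5\right)\right) \left(-3\right) = 8 - \left(-2 - 1\right) \left(-3\right) = 8 - \left(-3\right) \left(-3\right) = 8 - 9 = -1$)
$t = -1$
$71 + 137 t = 71 + 137 \left(-1\right) = 71 - 137 = -66$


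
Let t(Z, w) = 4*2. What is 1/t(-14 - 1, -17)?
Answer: ⅛ ≈ 0.12500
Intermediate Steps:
t(Z, w) = 8
1/t(-14 - 1, -17) = 1/8 = ⅛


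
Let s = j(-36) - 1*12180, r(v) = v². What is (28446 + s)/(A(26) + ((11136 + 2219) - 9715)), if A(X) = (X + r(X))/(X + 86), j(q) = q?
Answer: 908880/204191 ≈ 4.4511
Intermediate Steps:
s = -12216 (s = -36 - 1*12180 = -36 - 12180 = -12216)
A(X) = (X + X²)/(86 + X) (A(X) = (X + X²)/(X + 86) = (X + X²)/(86 + X))
(28446 + s)/(A(26) + ((11136 + 2219) - 9715)) = (28446 - 12216)/(26*(1 + 26)/(86 + 26) + ((11136 + 2219) - 9715)) = 16230/(26*27/112 + (13355 - 9715)) = 16230/(26*(1/112)*27 + 3640) = 16230/(351/56 + 3640) = 16230/(204191/56) = 16230*(56/204191) = 908880/204191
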